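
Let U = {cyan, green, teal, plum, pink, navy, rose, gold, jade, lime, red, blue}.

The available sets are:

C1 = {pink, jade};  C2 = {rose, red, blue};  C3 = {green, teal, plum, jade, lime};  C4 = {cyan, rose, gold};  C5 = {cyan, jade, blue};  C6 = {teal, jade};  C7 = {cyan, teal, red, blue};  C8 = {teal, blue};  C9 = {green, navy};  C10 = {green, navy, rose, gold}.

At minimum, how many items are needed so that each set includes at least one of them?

4

The 4 items {green, rose, jade, blue} hit every set.
The sets C1, C4, C8, C9 are pairwise disjoint, so any hitting set needs a separate item for each — at least 4. Hence 4 is optimal.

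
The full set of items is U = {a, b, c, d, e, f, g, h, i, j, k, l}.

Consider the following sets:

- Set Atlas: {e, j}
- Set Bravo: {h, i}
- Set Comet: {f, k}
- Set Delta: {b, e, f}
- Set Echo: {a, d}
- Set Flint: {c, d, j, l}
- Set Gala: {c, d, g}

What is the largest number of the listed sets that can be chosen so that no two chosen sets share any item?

4

Atlas, Bravo, Comet, Gala are pairwise disjoint (Atlas={e,j}; Bravo={h,i}; Comet={f,k}; Gala={c,d,g}).
Every remaining set overlaps one of these, and no 5 of the listed sets are pairwise disjoint, so 4 is the maximum.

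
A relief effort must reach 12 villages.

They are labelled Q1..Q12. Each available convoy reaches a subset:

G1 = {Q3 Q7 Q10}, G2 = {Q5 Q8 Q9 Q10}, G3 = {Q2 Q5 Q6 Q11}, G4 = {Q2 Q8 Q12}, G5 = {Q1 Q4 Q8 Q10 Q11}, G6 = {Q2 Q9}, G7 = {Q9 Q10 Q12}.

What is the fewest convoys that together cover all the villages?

4

Take {G1, G3, G5, G7}. Their union is {Q1, Q2, Q3, Q4, Q5, Q6, Q7, Q8, Q9, Q10, Q11, Q12}, which is all 12 villages.
Only G5 contains Q1, so G5 is forced; the remaining 7 villages need at least 3 more convoys (each remaining convoy adds at most 3) — so at least 4 convoys are needed, and 4 is optimal.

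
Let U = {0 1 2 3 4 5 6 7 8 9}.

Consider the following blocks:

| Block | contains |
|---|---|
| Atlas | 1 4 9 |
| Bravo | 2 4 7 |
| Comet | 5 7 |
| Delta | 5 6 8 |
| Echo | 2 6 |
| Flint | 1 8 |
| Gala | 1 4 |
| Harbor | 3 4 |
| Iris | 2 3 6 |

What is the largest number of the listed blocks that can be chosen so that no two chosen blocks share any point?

Comet, Echo, Flint, Harbor are pairwise disjoint (Comet={5,7}; Echo={2,6}; Flint={1,8}; Harbor={3,4}).
Every remaining block overlaps one of these, and no 5 of the listed blocks are pairwise disjoint, so 4 is the maximum.

4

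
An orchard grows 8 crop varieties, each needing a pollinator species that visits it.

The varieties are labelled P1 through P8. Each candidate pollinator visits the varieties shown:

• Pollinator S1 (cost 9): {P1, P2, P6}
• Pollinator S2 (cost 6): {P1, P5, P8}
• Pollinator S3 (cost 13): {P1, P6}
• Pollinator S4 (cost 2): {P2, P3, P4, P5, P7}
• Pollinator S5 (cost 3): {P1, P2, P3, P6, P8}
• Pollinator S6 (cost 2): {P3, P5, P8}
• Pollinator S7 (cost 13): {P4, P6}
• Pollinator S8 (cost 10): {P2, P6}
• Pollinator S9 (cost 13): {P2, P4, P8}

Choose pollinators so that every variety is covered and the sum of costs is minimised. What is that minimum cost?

5

S4, S5 together cover every variety (S4 ∪ S5 = {P1, P2, P3, P4, P5, P6, P7, P8}); total cost 2 + 3 = 5.
No covering selection has total cost below 5.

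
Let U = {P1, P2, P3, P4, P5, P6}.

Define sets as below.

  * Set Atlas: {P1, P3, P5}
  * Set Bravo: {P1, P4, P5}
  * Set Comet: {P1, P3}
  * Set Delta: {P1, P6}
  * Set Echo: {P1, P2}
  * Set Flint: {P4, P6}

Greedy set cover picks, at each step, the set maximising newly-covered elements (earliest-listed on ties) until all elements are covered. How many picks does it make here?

Greedy: pick Atlas (covers 3 new) → pick Flint (covers 2 new) → pick Echo (covers 1 new). Total picks: 3.

3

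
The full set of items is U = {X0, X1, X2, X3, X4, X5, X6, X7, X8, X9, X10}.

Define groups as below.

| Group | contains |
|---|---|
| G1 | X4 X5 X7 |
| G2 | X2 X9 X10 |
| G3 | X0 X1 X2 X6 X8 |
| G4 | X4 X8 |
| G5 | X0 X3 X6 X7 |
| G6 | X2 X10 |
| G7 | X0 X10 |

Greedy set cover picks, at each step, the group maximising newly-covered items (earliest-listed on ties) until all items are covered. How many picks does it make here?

4

Greedy: pick G3 (covers 5 new) → pick G1 (covers 3 new) → pick G2 (covers 2 new) → pick G5 (covers 1 new). Total picks: 4.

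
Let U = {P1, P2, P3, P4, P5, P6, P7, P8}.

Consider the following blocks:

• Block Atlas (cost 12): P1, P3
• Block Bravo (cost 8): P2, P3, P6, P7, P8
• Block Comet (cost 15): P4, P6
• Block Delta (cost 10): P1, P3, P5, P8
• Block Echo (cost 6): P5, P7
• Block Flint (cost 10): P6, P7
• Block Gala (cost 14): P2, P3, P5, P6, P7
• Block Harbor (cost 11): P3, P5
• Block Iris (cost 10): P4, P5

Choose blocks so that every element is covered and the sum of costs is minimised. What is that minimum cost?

28

Bravo, Delta, Iris together cover every element (Bravo ∪ Delta ∪ Iris = {P1, P2, P3, P4, P5, P6, P7, P8}); total cost 8 + 10 + 10 = 28.
No covering selection has total cost below 28.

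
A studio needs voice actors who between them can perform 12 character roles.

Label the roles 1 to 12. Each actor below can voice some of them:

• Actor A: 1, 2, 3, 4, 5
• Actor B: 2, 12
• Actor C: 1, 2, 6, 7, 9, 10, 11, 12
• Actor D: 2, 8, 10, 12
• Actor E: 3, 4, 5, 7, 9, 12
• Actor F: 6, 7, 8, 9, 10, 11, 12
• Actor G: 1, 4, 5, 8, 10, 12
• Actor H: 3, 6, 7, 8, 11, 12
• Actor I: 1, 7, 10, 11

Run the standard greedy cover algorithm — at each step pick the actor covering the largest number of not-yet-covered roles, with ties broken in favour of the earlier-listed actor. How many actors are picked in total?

Greedy: pick C (covers 8 new) → pick A (covers 3 new) → pick D (covers 1 new). Total picks: 3.
(The true minimum cover uses only 2 actors, so greedy is not optimal here.)

3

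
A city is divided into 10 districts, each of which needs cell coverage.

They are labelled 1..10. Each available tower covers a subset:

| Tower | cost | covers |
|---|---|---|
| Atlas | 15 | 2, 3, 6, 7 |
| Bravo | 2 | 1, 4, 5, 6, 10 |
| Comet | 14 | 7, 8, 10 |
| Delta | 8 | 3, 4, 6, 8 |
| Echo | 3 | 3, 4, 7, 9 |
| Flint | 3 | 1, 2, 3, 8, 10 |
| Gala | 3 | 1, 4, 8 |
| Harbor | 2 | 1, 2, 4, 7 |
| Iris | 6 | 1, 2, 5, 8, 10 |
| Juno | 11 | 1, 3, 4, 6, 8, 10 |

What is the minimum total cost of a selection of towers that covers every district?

8

Bravo, Echo, Flint together cover every district (Bravo ∪ Echo ∪ Flint = {1, 2, 3, 4, 5, 6, 7, 8, 9, 10}); total cost 2 + 3 + 3 = 8.
No covering selection has total cost below 8.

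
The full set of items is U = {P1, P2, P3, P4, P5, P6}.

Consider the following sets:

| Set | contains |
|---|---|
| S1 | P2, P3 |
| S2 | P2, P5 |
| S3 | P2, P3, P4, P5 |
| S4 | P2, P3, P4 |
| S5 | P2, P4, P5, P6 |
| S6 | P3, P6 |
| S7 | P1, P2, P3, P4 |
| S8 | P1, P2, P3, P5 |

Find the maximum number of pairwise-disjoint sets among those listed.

2

S2, S6 are pairwise disjoint (S2={P2,P5}; S6={P3,P6}).
Every remaining set overlaps one of these, and no 3 of the listed sets are pairwise disjoint, so 2 is the maximum.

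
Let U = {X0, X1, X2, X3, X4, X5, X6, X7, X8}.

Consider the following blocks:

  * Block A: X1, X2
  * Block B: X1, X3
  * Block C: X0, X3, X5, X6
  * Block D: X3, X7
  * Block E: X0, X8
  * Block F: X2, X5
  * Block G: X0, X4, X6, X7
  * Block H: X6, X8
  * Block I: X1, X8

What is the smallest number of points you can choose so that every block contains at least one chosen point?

T = {X0, X2, X3, X8} meets every block (each contains at least one member of T), and |T| = 4.
No choice of 3 points meets every block, so 4 is the minimum.

4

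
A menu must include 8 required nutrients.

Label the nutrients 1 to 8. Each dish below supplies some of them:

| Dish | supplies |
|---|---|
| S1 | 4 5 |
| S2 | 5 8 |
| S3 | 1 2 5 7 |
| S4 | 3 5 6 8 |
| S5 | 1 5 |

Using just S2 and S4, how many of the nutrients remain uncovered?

Union of S2, S4 = {3, 5, 6, 8}.
Not covered: 1, 2, 4, 7 — 4 nutrients.

4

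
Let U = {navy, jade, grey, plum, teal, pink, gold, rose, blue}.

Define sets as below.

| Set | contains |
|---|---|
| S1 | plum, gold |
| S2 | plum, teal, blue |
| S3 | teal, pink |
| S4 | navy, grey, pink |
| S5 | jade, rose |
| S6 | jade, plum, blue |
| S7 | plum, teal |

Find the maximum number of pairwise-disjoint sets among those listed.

S4, S5, S7 are pairwise disjoint (S4={navy,grey,pink}; S5={jade,rose}; S7={plum,teal}).
Every remaining set overlaps one of these, and no 4 of the listed sets are pairwise disjoint, so 3 is the maximum.

3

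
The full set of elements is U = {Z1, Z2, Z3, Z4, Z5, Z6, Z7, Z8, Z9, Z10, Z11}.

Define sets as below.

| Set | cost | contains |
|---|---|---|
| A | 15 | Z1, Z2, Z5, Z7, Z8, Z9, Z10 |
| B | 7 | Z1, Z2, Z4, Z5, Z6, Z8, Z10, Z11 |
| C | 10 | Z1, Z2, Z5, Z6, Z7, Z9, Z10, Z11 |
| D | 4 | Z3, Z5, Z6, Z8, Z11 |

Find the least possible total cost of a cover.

B, C, D together cover every element (B ∪ C ∪ D = {Z1, Z2, Z3, Z4, Z5, Z6, Z7, Z8, Z9, Z10, Z11}); total cost 7 + 10 + 4 = 21.
No covering selection has total cost below 21.

21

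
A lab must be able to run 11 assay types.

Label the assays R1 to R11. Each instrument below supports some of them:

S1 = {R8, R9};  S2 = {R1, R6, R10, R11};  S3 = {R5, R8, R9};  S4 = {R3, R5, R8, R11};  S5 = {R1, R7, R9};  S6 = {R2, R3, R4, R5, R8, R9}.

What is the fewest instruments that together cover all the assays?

S2 and S5 and S6 together: S2 ∪ S5 ∪ S6 = {R1, R2, R3, R4, R5, R6, R7, R8, R9, R10, R11} — every assay is covered.
Only S6 contains R2, so S6 is forced; the remaining 5 assays need at least 2 more instruments (each remaining instrument adds at most 4) — so at least 3 instruments are needed, and 3 is optimal.

3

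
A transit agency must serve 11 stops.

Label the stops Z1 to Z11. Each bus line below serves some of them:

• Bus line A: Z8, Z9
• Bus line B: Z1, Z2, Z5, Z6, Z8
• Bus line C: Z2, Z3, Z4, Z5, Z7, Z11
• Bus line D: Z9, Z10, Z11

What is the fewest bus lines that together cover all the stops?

3

B and C and D together: B ∪ C ∪ D = {Z1, Z2, Z3, Z4, Z5, Z6, Z7, Z8, Z9, Z10, Z11} — every stop is covered.
Only B contains Z1, so B is forced; the remaining 6 stops need at least 2 more bus lines (each remaining bus line adds at most 4) — so at least 3 bus lines are needed, and 3 is optimal.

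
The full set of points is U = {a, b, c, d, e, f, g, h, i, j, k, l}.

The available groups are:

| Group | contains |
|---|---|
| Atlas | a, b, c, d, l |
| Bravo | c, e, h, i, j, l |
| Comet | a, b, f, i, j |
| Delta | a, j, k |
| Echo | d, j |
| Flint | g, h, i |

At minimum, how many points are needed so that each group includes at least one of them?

3

T = {c, g, j} meets every group (each contains at least one member of T), and |T| = 3.
No choice of 2 points meets every group, so 3 is the minimum.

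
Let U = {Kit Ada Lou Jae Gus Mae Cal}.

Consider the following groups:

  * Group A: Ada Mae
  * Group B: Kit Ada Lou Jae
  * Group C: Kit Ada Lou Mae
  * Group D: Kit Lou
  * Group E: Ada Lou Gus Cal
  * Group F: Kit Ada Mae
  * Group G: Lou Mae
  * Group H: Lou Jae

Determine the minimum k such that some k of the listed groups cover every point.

A, B, and E cover everything between them: the union {Kit, Ada, Lou, Jae, Gus, Mae, Cal} is all of U.
Only E contains Gus, so E is forced; the remaining 3 points need at least 2 more groups (each remaining group adds at most 2) — so at least 3 groups are needed, and 3 is optimal.

3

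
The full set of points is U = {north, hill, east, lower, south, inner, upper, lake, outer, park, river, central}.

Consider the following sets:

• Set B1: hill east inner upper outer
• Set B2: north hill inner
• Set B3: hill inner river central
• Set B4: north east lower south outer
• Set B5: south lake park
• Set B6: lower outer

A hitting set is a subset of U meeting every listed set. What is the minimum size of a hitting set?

The 3 points {hill, lower, south} hit every set.
The sets B3, B5, B6 are pairwise disjoint, so any hitting set needs a separate point for each — at least 3. Hence 3 is optimal.

3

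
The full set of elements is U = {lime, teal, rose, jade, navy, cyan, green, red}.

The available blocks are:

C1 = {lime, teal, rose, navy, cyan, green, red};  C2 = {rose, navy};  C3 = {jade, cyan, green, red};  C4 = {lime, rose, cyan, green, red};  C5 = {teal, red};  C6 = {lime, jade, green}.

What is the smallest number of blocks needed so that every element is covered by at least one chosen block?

2

Take {C1, C3}. Their union is {lime, teal, rose, jade, navy, cyan, green, red}, which is all 8 elements.
No single block has all 8 elements (the largest, C1, has 7), so 2 is optimal.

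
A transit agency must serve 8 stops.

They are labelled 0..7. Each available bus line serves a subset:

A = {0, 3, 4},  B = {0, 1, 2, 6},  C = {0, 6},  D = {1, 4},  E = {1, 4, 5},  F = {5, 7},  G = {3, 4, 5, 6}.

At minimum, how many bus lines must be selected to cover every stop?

Take {A, B, F}. Their union is {0, 1, 2, 3, 4, 5, 6, 7}, which is all 8 stops.
Only B contains 2, so B is forced; the remaining 4 stops need at least 2 more bus lines (each remaining bus line adds at most 3) — so at least 3 bus lines are needed, and 3 is optimal.

3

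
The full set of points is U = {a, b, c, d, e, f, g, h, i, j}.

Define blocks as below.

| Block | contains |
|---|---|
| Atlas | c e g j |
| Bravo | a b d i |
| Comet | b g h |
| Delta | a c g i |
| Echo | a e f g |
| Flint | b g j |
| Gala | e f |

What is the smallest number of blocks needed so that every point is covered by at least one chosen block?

Atlas and Bravo and Comet and Gala together: Atlas ∪ Bravo ∪ Comet ∪ Gala = {a, b, c, d, e, f, g, h, i, j} — every point is covered.
Only Comet contains h, so Comet is forced; the remaining 7 points need at least 3 more blocks (each remaining block adds at most 3) — so at least 4 blocks are needed, and 4 is optimal.

4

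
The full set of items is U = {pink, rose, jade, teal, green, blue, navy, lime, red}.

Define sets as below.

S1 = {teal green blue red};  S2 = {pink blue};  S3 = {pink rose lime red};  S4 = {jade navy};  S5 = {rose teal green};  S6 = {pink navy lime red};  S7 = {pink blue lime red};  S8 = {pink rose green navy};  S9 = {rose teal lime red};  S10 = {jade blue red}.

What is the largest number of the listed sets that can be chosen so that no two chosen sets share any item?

S2, S4, S9 are pairwise disjoint (S2={pink,blue}; S4={jade,navy}; S9={rose,teal,lime,red}).
Every remaining set overlaps one of these, and no 4 of the listed sets are pairwise disjoint, so 3 is the maximum.

3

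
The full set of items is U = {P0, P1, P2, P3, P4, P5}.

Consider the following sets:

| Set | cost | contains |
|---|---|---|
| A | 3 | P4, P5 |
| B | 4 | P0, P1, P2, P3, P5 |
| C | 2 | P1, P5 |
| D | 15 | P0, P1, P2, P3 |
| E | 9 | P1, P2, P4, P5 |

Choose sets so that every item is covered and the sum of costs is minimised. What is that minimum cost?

A, B together cover every item (A ∪ B = {P0, P1, P2, P3, P4, P5}); total cost 3 + 4 = 7.
No covering selection has total cost below 7.

7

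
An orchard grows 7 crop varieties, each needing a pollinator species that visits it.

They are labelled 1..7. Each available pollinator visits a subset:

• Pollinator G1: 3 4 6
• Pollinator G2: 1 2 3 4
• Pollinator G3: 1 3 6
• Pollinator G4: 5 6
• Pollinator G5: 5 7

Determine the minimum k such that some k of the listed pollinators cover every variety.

3

Take {G2, G4, G5}. Their union is {1, 2, 3, 4, 5, 6, 7}, which is all 7 varieties.
Only G2 contains 2, so G2 is forced; the remaining 3 varieties need at least 2 more pollinators (each remaining pollinator adds at most 2) — so at least 3 pollinators are needed, and 3 is optimal.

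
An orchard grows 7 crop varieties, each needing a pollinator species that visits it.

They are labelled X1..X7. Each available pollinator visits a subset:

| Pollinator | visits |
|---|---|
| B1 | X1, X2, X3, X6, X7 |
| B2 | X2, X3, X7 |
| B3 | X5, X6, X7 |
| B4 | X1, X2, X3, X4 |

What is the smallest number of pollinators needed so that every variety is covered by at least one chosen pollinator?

B3 and B4 together: B3 ∪ B4 = {X1, X2, X3, X4, X5, X6, X7} — every variety is covered.
No single pollinator has all 7 varieties (the largest, B1, has 5), so 2 is optimal.

2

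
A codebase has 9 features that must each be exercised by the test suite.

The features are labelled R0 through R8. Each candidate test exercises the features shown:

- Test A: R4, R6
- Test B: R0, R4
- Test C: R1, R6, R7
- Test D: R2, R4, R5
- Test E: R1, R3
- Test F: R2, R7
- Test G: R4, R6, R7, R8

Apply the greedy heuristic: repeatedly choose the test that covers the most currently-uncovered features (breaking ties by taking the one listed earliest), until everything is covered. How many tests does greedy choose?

4

Greedy: pick G (covers 4 new) → pick D (covers 2 new) → pick E (covers 2 new) → pick B (covers 1 new). Total picks: 4.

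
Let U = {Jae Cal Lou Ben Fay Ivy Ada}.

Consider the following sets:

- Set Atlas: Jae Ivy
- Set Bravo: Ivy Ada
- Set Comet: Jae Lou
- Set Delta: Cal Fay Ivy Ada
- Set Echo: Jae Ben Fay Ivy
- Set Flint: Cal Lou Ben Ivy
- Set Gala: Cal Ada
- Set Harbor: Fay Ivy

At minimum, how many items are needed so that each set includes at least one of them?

Take H = {Cal, Lou, Ivy}. Each listed set contains at least one of these, so H is a hitting set of size 3.
The sets Comet, Gala, Harbor are pairwise disjoint, so any hitting set needs a separate item for each — at least 3. Hence 3 is optimal.

3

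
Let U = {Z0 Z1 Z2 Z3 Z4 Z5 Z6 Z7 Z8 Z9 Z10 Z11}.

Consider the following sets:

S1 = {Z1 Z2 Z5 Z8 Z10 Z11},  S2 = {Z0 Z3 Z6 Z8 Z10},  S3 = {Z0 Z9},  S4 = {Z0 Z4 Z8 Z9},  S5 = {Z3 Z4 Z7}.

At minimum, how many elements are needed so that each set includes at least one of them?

3

Take H = {Z0, Z2, Z7}. Each listed set contains at least one of these, so H is a hitting set of size 3.
The sets S1, S3, S5 are pairwise disjoint, so any hitting set needs a separate element for each — at least 3. Hence 3 is optimal.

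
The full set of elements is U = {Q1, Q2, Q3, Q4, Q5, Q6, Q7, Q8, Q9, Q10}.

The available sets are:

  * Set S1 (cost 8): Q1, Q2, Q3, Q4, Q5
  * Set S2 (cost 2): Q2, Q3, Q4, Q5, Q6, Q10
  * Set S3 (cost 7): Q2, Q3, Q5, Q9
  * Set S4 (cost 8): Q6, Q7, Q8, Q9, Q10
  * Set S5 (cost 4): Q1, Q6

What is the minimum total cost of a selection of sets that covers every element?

S2, S4, S5 together cover every element (S2 ∪ S4 ∪ S5 = {Q1, Q2, Q3, Q4, Q5, Q6, Q7, Q8, Q9, Q10}); total cost 2 + 8 + 4 = 14.
No covering selection has total cost below 14.

14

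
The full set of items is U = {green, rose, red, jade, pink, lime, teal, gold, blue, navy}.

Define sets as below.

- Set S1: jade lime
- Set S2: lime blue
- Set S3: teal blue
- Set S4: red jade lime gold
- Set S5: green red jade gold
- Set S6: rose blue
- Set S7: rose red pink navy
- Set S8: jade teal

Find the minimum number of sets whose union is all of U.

4

Take {S3, S4, S5, S7}. Their union is {green, rose, red, jade, pink, lime, teal, gold, blue, navy}, which is all 10 items.
No 3 of the 8 sets cover everything (all 56 combinations miss at least one item), so 4 is optimal.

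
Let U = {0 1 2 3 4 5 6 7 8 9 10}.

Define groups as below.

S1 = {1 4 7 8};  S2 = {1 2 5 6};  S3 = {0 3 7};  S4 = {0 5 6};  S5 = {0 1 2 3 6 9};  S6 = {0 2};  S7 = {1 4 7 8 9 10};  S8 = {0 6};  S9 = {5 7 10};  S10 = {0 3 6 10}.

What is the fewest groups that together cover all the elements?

Take {S2, S7, S10}. Their union is {0, 1, 2, 3, 4, 5, 6, 7, 8, 9, 10}, which is all 11 elements.
No 2 of the 10 groups cover everything (all 45 combinations miss at least one element), so 3 is optimal.

3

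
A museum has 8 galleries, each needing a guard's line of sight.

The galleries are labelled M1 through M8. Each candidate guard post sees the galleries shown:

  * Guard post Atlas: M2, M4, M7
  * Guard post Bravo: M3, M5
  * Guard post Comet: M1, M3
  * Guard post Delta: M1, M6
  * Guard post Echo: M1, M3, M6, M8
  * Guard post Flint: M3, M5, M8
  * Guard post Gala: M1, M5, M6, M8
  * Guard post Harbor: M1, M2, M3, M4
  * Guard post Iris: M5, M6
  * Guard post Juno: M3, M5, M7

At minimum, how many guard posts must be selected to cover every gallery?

Gala and Harbor and Juno together: Gala ∪ Harbor ∪ Juno = {M1, M2, M3, M4, M5, M6, M7, M8} — every gallery is covered.
No 2 of the 10 guard posts cover everything (all 45 combinations miss at least one gallery), so 3 is optimal.

3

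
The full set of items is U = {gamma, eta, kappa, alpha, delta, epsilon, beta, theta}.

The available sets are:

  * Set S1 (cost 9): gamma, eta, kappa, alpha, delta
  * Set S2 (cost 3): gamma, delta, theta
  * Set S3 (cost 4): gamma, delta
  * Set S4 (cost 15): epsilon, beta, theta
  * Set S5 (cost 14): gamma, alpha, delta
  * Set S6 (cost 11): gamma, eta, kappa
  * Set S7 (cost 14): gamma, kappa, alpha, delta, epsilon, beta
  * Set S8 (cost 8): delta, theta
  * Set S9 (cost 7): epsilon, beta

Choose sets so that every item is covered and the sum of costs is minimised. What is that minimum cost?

S1, S2, S9 together cover every item (S1 ∪ S2 ∪ S9 = {gamma, eta, kappa, alpha, delta, epsilon, beta, theta}); total cost 9 + 3 + 7 = 19.
No covering selection has total cost below 19.

19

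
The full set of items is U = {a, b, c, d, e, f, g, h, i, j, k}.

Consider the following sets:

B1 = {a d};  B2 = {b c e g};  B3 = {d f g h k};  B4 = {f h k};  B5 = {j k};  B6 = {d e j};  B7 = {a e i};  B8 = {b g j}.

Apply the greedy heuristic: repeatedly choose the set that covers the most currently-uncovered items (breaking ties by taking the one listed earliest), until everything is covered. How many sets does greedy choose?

4

Greedy: pick B3 (covers 5 new) → pick B2 (covers 3 new) → pick B7 (covers 2 new) → pick B5 (covers 1 new). Total picks: 4.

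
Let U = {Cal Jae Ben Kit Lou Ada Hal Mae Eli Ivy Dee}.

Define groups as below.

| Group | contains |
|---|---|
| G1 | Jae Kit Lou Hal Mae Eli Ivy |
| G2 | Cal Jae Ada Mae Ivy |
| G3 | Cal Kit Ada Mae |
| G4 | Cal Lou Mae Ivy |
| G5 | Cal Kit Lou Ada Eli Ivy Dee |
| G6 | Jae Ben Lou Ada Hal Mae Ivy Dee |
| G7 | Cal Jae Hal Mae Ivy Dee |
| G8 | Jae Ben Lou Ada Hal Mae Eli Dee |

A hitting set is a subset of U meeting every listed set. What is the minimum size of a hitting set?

2

H = {Cal, Jae} meets every group (each contains at least one member of H), and |H| = 2.
No single point lies in every group, so at least 2 are needed and 2 is optimal.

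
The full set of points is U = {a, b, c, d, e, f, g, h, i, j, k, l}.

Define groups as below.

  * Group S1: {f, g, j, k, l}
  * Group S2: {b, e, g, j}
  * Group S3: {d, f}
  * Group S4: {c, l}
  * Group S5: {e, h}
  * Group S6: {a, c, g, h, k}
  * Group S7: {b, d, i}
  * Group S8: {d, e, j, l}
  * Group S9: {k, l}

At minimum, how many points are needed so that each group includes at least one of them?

T = {a, d, e, l} meets every group (each contains at least one member of T), and |T| = 4.
No choice of 3 points meets every group, so 4 is the minimum.

4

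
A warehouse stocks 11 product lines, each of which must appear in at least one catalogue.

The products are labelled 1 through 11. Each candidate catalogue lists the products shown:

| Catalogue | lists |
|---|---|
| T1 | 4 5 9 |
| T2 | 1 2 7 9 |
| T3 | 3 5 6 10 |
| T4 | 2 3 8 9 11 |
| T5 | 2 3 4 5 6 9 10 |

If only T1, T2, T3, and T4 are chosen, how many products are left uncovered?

Union of T1, T2, T3, T4 = {1, 2, 3, 4, 5, 6, 7, 8, 9, 10, 11} — that's every product, so 0 are uncovered.

0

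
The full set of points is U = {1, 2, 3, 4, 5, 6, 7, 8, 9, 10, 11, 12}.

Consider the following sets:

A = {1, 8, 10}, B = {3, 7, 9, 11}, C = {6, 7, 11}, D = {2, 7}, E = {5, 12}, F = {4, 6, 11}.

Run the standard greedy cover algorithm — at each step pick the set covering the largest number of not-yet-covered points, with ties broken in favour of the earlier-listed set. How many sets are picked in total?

Greedy: pick B (covers 4 new) → pick A (covers 3 new) → pick E (covers 2 new) → pick F (covers 2 new) → pick D (covers 1 new). Total picks: 5.

5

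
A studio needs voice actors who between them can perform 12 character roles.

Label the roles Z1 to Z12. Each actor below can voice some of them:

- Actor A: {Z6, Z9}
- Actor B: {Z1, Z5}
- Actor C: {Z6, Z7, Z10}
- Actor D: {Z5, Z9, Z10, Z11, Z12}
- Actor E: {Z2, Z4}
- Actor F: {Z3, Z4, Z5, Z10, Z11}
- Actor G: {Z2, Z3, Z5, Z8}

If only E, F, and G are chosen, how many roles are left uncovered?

Union of E, F, G = {Z2, Z3, Z4, Z5, Z8, Z10, Z11}.
Not covered: Z1, Z6, Z7, Z9, Z12 — 5 roles.

5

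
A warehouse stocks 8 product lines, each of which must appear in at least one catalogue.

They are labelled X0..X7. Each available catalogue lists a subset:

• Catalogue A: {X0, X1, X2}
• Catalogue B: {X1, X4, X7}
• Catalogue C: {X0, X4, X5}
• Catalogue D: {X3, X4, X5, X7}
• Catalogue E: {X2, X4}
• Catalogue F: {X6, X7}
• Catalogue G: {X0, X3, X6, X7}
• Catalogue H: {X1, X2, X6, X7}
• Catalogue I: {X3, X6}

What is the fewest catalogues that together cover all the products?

3

A and C and G together: A ∪ C ∪ G = {X0, X1, X2, X3, X4, X5, X6, X7} — every product is covered.
No 2 of the 9 catalogues cover everything (all 36 combinations miss at least one product), so 3 is optimal.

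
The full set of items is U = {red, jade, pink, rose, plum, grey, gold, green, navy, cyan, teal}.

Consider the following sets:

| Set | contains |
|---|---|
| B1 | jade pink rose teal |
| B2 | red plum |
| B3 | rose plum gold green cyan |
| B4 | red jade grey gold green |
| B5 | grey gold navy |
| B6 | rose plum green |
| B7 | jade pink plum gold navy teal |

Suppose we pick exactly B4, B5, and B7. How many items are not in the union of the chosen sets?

Union of B4, B5, B7 = {red, jade, pink, plum, grey, gold, green, navy, teal}.
Not covered: rose, cyan — 2 items.

2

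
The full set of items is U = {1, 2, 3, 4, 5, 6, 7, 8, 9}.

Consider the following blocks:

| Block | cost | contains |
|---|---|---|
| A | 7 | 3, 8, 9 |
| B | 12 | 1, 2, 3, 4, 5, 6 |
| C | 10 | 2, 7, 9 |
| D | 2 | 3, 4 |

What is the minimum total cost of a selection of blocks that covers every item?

29

A, B, C together cover every item (A ∪ B ∪ C = {1, 2, 3, 4, 5, 6, 7, 8, 9}); total cost 7 + 12 + 10 = 29.
The greedy pick D, B, A, C costs 31; no covering selection beats 29.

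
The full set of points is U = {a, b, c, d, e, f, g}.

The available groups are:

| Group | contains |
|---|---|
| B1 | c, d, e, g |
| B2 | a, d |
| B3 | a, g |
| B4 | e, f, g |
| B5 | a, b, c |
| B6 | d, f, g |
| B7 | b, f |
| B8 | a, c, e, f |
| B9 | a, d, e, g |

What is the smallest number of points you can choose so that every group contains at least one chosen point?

3

Take H = {a, f, g}. Each listed group contains at least one of these, so H is a hitting set of size 3.
No choice of 2 points meets every group, so 3 is the minimum.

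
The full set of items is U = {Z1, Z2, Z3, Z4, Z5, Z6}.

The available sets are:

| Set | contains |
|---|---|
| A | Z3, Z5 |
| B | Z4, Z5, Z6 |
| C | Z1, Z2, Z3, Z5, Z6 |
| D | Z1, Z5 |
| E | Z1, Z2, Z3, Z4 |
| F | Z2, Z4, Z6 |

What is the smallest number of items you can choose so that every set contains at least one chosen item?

Take H = {Z4, Z5}. Each listed set contains at least one of these, so H is a hitting set of size 2.
The sets A, F are pairwise disjoint, so any hitting set needs a separate item for each — at least 2. Hence 2 is optimal.

2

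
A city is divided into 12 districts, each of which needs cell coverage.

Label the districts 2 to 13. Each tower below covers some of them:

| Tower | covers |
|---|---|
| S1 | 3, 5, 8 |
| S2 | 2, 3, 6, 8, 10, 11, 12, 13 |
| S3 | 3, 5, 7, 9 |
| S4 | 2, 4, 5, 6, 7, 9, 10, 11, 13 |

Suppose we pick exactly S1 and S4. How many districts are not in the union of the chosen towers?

1

Union of S1, S4 = {2, 3, 4, 5, 6, 7, 8, 9, 10, 11, 13}.
Not covered: 12 — 1 district.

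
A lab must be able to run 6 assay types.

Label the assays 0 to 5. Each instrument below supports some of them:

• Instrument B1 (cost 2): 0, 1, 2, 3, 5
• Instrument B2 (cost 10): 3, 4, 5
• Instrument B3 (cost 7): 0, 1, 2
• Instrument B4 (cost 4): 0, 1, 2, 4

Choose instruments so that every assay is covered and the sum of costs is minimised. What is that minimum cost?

6

B1, B4 together cover every assay (B1 ∪ B4 = {0, 1, 2, 3, 4, 5}); total cost 2 + 4 = 6.
No covering selection has total cost below 6.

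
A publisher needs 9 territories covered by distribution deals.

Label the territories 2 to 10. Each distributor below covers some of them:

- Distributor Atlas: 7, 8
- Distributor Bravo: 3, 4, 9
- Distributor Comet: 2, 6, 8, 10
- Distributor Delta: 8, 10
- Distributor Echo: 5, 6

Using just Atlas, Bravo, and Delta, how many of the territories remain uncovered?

3

Union of Atlas, Bravo, Delta = {3, 4, 7, 8, 9, 10}.
Not covered: 2, 5, 6 — 3 territories.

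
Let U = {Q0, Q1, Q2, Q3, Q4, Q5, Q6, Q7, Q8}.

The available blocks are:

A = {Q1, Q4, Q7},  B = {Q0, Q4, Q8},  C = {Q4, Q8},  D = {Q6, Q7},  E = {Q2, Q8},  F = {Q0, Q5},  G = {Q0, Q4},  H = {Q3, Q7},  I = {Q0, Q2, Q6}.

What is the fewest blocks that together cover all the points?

5

A, E, F, H, and I cover everything between them: the union {Q0, Q1, Q2, Q3, Q4, Q5, Q6, Q7, Q8} is all of U.
No 4 of the 9 blocks cover everything (all 126 combinations miss at least one point), so 5 is optimal.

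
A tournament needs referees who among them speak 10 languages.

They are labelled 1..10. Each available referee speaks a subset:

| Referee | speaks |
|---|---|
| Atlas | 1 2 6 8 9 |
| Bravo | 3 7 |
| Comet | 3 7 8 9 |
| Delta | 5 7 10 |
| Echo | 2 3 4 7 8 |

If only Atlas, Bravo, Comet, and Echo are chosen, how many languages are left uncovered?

Union of Atlas, Bravo, Comet, Echo = {1, 2, 3, 4, 6, 7, 8, 9}.
Not covered: 5, 10 — 2 languages.

2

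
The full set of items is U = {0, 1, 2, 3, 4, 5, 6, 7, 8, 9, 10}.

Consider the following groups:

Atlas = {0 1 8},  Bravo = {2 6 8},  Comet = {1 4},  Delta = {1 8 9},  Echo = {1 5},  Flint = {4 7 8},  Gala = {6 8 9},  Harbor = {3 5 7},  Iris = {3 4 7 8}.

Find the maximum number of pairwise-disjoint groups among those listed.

Bravo, Comet, Harbor are pairwise disjoint (Bravo={2,6,8}; Comet={1,4}; Harbor={3,5,7}).
Every remaining group overlaps one of these, and no 4 of the listed groups are pairwise disjoint, so 3 is the maximum.

3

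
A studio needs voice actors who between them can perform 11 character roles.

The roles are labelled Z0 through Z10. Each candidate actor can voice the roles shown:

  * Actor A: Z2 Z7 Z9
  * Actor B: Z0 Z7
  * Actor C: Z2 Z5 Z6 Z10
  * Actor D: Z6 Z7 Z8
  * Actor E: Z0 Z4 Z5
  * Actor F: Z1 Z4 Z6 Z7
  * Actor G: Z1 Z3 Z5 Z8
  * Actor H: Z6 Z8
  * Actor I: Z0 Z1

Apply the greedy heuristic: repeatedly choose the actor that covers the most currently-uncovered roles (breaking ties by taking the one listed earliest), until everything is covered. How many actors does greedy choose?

Greedy: pick C (covers 4 new) → pick F (covers 3 new) → pick G (covers 2 new) → pick A (covers 1 new) → pick B (covers 1 new). Total picks: 5.
(The true minimum cover uses only 4 actors, so greedy is not optimal here.)

5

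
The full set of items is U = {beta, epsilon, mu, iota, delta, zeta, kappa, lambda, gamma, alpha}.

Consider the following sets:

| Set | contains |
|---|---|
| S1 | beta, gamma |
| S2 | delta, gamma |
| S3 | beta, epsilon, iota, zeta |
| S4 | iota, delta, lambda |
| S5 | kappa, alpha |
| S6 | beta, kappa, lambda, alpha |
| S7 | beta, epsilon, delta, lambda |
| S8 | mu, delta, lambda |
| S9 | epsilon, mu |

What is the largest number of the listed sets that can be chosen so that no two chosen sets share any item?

S1, S4, S5, S9 are pairwise disjoint (S1={beta,gamma}; S4={iota,delta,lambda}; S5={kappa,alpha}; S9={epsilon,mu}).
Every remaining set overlaps one of these, and no 5 of the listed sets are pairwise disjoint, so 4 is the maximum.

4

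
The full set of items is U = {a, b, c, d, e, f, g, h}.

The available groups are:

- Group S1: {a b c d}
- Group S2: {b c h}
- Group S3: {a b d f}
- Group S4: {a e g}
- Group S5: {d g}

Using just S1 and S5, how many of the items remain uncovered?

Union of S1, S5 = {a, b, c, d, g}.
Not covered: e, f, h — 3 items.

3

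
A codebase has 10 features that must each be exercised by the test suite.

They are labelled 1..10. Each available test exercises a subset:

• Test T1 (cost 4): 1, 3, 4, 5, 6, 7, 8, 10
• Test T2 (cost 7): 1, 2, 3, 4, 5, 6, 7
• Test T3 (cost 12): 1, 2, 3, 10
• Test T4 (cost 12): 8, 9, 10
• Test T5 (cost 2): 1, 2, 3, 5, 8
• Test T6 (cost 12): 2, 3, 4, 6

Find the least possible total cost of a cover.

T1, T4, T5 together cover every feature (T1 ∪ T4 ∪ T5 = {1, 2, 3, 4, 5, 6, 7, 8, 9, 10}); total cost 4 + 12 + 2 = 18.
No covering selection has total cost below 18.

18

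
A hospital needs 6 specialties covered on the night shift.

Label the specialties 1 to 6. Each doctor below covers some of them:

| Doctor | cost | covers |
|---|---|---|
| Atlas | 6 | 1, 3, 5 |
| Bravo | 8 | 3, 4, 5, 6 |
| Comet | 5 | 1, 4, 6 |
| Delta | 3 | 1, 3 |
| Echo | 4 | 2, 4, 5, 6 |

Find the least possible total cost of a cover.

7

Delta, Echo together cover every specialty (Delta ∪ Echo = {1, 2, 3, 4, 5, 6}); total cost 3 + 4 = 7.
No covering selection has total cost below 7.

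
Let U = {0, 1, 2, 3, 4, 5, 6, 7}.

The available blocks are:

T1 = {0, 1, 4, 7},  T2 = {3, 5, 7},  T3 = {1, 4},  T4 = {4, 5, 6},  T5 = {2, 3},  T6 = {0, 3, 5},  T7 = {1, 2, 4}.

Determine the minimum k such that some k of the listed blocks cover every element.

T1, T4, and T5 cover everything between them: the union {0, 1, 2, 3, 4, 5, 6, 7} is all of U.
Only T4 contains 6, so T4 is forced; the remaining 5 elements need at least 2 more blocks (each remaining block adds at most 3) — so at least 3 blocks are needed, and 3 is optimal.

3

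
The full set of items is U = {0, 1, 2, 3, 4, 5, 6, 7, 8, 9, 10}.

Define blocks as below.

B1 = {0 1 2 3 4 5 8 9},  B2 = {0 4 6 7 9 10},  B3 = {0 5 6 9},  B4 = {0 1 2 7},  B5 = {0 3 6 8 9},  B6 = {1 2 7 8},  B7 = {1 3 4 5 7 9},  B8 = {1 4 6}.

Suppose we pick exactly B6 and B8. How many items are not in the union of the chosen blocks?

5

Union of B6, B8 = {1, 2, 4, 6, 7, 8}.
Not covered: 0, 3, 5, 9, 10 — 5 items.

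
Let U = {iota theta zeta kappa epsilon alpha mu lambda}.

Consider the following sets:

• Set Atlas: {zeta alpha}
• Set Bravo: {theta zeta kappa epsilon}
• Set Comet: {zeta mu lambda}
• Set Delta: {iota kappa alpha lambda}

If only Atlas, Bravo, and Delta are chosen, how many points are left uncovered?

Union of Atlas, Bravo, Delta = {iota, theta, zeta, kappa, epsilon, alpha, lambda}.
Not covered: mu — 1 point.

1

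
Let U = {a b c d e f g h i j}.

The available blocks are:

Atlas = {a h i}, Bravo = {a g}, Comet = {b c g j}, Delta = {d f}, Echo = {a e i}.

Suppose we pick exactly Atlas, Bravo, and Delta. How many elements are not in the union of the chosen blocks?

Union of Atlas, Bravo, Delta = {a, d, f, g, h, i}.
Not covered: b, c, e, j — 4 elements.

4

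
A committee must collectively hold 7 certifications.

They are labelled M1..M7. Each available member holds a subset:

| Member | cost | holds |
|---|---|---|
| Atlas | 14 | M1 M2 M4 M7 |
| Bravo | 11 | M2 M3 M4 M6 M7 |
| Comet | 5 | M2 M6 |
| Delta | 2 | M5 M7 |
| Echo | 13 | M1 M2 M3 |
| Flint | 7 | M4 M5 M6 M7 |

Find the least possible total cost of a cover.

20

Echo, Flint together cover every certification (Echo ∪ Flint = {M1, M2, M3, M4, M5, M6, M7}); total cost 13 + 7 = 20.
The greedy pick Delta, Comet, Bravo, Echo costs 31; no covering selection beats 20.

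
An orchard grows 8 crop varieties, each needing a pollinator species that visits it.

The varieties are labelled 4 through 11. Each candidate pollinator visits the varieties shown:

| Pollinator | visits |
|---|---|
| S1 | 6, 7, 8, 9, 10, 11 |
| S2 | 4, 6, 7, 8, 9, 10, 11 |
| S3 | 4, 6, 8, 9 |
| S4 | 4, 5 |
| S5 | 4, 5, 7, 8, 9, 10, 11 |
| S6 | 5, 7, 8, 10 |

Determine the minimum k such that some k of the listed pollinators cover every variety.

2

Take {S1, S5}. Their union is {4, 5, 6, 7, 8, 9, 10, 11}, which is all 8 varieties.
No single pollinator has all 8 varieties (the largest, S2, has 7), so 2 is optimal.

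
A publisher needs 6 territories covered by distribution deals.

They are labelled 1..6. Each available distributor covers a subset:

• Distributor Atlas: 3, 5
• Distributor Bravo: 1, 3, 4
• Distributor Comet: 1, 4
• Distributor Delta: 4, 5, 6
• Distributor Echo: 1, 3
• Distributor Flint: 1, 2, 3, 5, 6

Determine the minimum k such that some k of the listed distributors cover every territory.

2

Comet and Flint together: Comet ∪ Flint = {1, 2, 3, 4, 5, 6} — every territory is covered.
No single distributor has all 6 territories (the largest, Flint, has 5), so 2 is optimal.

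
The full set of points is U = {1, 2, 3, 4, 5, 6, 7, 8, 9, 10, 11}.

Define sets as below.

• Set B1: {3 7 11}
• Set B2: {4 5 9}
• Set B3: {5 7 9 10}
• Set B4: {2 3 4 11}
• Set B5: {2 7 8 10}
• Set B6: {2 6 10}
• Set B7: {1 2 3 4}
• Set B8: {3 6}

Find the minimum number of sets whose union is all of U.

5

B3, B4, B5, B7, and B8 cover everything between them: the union {1, 2, 3, 4, 5, 6, 7, 8, 9, 10, 11} is all of U.
No 4 of the 8 sets cover everything (all 70 combinations miss at least one point), so 5 is optimal.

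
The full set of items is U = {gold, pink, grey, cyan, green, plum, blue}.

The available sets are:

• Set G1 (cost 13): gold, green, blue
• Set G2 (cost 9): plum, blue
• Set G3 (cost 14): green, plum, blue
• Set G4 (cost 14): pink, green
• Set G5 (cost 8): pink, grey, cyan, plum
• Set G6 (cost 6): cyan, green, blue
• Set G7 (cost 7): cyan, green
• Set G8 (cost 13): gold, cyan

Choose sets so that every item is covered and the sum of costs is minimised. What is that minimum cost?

21

G1, G5 together cover every item (G1 ∪ G5 = {gold, pink, grey, cyan, green, plum, blue}); total cost 13 + 8 = 21.
The greedy pick G5, G6, G1 costs 27; no covering selection beats 21.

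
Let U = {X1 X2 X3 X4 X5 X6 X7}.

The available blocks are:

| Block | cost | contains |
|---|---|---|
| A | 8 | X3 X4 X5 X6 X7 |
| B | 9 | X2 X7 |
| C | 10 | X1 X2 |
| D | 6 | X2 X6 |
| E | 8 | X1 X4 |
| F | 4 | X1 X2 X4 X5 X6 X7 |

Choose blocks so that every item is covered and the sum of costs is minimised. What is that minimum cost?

12

A, F together cover every item (A ∪ F = {X1, X2, X3, X4, X5, X6, X7}); total cost 8 + 4 = 12.
No covering selection has total cost below 12.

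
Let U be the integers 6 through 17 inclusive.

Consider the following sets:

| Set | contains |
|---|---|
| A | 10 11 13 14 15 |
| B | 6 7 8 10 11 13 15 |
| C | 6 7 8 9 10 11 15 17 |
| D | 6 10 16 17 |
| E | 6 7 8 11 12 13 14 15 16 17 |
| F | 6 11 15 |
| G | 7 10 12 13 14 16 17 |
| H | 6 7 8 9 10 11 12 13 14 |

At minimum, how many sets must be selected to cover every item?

Take {E, H}. Their union is {6, 7, 8, 9, 10, 11, 12, 13, 14, 15, 16, 17}, which is all 12 items.
No single set has all 12 items (the largest, E, has 10), so 2 is optimal.

2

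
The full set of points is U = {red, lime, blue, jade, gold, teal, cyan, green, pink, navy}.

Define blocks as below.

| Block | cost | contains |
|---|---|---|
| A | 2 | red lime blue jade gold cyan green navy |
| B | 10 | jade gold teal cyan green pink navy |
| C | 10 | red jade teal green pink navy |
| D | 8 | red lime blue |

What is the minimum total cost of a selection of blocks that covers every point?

A, B together cover every point (A ∪ B = {red, lime, blue, jade, gold, teal, cyan, green, pink, navy}); total cost 2 + 10 = 12.
No covering selection has total cost below 12.

12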